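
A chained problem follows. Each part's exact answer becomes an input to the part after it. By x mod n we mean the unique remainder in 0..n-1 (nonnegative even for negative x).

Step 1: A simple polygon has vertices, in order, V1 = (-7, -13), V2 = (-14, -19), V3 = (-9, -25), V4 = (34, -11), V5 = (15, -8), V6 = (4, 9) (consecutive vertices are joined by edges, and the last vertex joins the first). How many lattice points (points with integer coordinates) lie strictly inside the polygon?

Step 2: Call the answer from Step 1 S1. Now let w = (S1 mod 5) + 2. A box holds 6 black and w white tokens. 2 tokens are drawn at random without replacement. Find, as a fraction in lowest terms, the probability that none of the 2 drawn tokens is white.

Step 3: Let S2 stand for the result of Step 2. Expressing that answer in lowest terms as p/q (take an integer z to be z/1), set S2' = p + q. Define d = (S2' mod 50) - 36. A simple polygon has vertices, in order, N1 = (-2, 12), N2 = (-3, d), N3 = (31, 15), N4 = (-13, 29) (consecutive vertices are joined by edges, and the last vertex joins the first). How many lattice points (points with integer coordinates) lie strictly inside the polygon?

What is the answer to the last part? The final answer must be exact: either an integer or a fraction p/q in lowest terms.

855

Step 1: cross terms: (-7*-19 - -14*-13)=-49, (-14*-25 - -9*-19)=179, (-9*-11 - 34*-25)=949, (34*-8 - 15*-11)=-107, (15*9 - 4*-8)=167, (4*-13 - -7*9)=11; twice the area = |1150| = 1150; area = 575; boundary points = 1 + 1 + 1 + 1 + 1 + 11 = 16; strictly interior points = area - boundary/2 + 1 = 568; answer 568
Step 2: S1 = 568; w = 5; total draws C(11,2) = 55; favorable C(6,2) = 15; P = 3/11; answer 3/11
Step 3: S2 = 3/11; threaded value p + q = 14; d = -22; cross terms: (-2*-22 - -3*12)=80, (-3*15 - 31*-22)=637, (31*29 - -13*15)=1094, (-13*12 - -2*29)=-98; twice the area = |1713| = 1713; area = 1713/2; boundary points = 1 + 1 + 2 + 1 = 5; strictly interior points = area - boundary/2 + 1 = 855; answer 855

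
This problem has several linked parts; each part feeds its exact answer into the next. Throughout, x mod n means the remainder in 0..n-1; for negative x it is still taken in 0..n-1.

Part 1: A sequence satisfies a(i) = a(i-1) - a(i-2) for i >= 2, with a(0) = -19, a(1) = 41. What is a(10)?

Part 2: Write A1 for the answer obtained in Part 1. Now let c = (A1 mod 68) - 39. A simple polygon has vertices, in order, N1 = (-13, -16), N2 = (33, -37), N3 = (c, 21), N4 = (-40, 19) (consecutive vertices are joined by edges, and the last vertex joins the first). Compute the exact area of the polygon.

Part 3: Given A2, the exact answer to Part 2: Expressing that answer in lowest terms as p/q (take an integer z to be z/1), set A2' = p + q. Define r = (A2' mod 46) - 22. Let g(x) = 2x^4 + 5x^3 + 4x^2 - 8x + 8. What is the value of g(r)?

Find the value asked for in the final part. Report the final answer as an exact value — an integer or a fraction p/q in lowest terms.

Part 1: a(2) = 1*(41) - 1*(-19) = 60; iterating: a(2)=60, a(3)=19, a(4)=-41, a(5)=-60, a(6)=-19, a(7)=41, a(8)=60, a(9)=19, a(10)=-41; answer -41
Part 2: A1 = -41; c = -12; cross terms: (-13*-37 - 33*-16)=1009, (33*21 - -12*-37)=249, (-12*19 - -40*21)=612, (-40*-16 - -13*19)=887; twice the area = |2757| = 2757; area = 2757/2; answer 2757/2
Part 3: A2 = 2757/2; threaded value p + q = 2759; r = 23; 2*(23)^4 + 5*(23)^3 + 4*(23)^2 - 8*(23)^1 + 8 = (559682) + (60835) + (2116) + (-184) + (8) = 622457; answer 622457

622457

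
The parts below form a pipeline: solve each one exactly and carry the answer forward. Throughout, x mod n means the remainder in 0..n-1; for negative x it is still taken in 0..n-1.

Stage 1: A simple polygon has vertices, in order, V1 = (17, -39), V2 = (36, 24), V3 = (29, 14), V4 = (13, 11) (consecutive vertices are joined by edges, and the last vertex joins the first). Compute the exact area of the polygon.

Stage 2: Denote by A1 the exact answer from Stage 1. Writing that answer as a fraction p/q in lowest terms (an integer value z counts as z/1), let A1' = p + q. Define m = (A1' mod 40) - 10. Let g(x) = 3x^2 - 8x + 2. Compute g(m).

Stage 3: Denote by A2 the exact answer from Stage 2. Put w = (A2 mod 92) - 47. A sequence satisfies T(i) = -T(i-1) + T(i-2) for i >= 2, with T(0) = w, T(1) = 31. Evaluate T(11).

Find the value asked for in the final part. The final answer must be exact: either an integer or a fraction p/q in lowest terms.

5069

Stage 1: cross terms: (17*24 - 36*-39)=1812, (36*14 - 29*24)=-192, (29*11 - 13*14)=137, (13*-39 - 17*11)=-694; twice the area = |1063| = 1063; area = 1063/2; answer 1063/2
Stage 2: A1 = 1063/2; threaded value p + q = 1065; m = 15; 3*(15)^2 - 8*(15)^1 + 2 = (675) + (-120) + (2) = 557; answer 557
Stage 3: A2 = 557; w = -42; T(2) = -1*(31) + 1*(-42) = -73; iterating: T(2)=-73, T(3)=104, T(4)=-177, T(5)=281, T(6)=-458, T(7)=739, T(8)=-1197, T(9)=1936, T(10)=-3133, T(11)=5069; answer 5069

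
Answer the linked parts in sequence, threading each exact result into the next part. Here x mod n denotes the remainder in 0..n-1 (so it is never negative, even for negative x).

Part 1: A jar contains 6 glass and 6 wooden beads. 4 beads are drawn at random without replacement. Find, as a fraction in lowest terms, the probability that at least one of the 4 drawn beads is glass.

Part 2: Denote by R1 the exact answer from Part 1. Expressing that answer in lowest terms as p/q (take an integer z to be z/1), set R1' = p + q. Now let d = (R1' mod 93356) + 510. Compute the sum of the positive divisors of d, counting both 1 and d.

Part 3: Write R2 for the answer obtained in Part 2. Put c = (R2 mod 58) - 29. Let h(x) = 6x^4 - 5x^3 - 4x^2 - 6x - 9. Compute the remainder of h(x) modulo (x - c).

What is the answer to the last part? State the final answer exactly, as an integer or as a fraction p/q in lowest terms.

Part 1: total draws C(12,4) = 495; complement C(6,4) = 15; favorable 495 - 15 = 480; P = 32/33; answer 32/33
Part 2: R1 = 32/33; threaded value p + q = 65; d = 575; 575 = 5^2 * 23; sigma = (1 + 5 + 25) * (1 + 23) = 31 * 24 = 744; answer 744
Part 3: R2 = 744; c = 19; remainder = value at the root: 6*(19)^4 - 5*(19)^3 - 4*(19)^2 - 6*(19)^1 - 9 = (781926) + (-34295) + (-1444) + (-114) + (-9) = 746064; answer 746064

746064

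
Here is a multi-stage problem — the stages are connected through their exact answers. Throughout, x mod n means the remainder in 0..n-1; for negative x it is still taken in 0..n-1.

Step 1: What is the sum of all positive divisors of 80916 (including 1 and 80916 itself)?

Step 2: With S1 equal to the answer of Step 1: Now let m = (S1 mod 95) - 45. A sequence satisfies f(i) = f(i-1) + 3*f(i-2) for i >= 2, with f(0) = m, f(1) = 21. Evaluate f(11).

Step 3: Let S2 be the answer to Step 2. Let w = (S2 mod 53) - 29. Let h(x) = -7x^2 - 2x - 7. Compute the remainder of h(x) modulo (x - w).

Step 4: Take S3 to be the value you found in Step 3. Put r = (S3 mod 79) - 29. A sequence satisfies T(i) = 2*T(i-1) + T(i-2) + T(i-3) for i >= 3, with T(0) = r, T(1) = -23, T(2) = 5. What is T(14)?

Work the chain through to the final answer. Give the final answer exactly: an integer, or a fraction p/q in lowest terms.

428846

Step 1: 80916 = 2^2 * 3 * 11 * 613; sigma = (1 + 2 + 4) * (1 + 3) * (1 + 11) * (1 + 613) = 7 * 4 * 12 * 614 = 206304; answer 206304
Step 2: S1 = 206304; m = 14; f(2) = 1*(21) + 3*(14) = 63; iterating: f(2)=63, f(3)=126, f(4)=315, f(5)=693, f(6)=1638, f(7)=3717, f(8)=8631, f(9)=19782, f(10)=45675, f(11)=105021; answer 105021
Step 3: S2 = 105021; w = -1; remainder = value at the root: -7*(-1)^2 - 2*(-1)^1 - 7 = (-7) + (2) + (-7) = -12; answer -12
Step 4: S3 = -12; r = 38; T(3) = 2*(5) + 1*(-23) + 1*(38) = 25; iterating: T(3)=25, T(4)=32, T(5)=94, T(6)=245, T(7)=616, T(8)=1571, T(9)=4003, T(10)=10193, T(11)=25960, T(12)=66116, T(13)=168385, T(14)=428846; answer 428846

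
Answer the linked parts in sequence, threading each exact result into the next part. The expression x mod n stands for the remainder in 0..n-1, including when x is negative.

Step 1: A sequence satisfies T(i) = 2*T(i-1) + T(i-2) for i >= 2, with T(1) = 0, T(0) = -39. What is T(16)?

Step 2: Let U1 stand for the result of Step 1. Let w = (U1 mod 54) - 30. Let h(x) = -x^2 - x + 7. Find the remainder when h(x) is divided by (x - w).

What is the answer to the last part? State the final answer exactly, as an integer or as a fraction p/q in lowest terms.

Step 1: T(2) = 2*(0) + 1*(-39) = -39; iterating: T(2)=-39, T(3)=-78, T(4)=-195, T(5)=-468, T(6)=-1131, T(7)=-2730, T(8)=-6591, T(9)=-15912, T(10)=-38415, T(11)=-92742, T(12)=-223899, T(13)=-540540, T(14)=-1304979, T(15)=-3150498, T(16)=-7605975; answer -7605975
Step 2: U1 = -7605975; w = 3; remainder = value at the root: -1*(3)^2 - 1*(3)^1 + 7 = (-9) + (-3) + (7) = -5; answer -5

-5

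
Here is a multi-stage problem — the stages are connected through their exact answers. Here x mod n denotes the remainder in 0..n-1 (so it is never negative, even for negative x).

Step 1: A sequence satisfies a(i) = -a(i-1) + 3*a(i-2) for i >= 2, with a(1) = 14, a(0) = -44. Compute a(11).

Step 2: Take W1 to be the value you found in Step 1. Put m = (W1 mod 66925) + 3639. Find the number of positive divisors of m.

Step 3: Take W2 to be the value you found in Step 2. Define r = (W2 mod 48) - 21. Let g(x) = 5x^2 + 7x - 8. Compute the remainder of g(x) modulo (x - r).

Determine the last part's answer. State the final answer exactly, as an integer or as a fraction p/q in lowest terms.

1318

Step 1: a(2) = -1*(14) + 3*(-44) = -146; iterating: a(2)=-146, a(3)=188, a(4)=-626, a(5)=1190, a(6)=-3068, a(7)=6638, a(8)=-15842, a(9)=35756, a(10)=-83282, a(11)=190550; answer 190550
Step 2: W1 = 190550; m = 60339; 60339 = 3 * 20113; number of divisors = (1+1) * (1+1) = 4; answer 4
Step 3: W2 = 4; r = -17; remainder = value at the root: 5*(-17)^2 + 7*(-17)^1 - 8 = (1445) + (-119) + (-8) = 1318; answer 1318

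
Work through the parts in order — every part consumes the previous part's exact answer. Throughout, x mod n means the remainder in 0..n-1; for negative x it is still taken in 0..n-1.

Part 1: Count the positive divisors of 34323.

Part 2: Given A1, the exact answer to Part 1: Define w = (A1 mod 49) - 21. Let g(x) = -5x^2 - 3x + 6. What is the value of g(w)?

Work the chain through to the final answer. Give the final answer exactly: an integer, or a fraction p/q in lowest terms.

Part 1: 34323 = 3 * 17 * 673; number of divisors = (1+1) * (1+1) * (1+1) = 8; answer 8
Part 2: A1 = 8; w = -13; -5*(-13)^2 - 3*(-13)^1 + 6 = (-845) + (39) + (6) = -800; answer -800

-800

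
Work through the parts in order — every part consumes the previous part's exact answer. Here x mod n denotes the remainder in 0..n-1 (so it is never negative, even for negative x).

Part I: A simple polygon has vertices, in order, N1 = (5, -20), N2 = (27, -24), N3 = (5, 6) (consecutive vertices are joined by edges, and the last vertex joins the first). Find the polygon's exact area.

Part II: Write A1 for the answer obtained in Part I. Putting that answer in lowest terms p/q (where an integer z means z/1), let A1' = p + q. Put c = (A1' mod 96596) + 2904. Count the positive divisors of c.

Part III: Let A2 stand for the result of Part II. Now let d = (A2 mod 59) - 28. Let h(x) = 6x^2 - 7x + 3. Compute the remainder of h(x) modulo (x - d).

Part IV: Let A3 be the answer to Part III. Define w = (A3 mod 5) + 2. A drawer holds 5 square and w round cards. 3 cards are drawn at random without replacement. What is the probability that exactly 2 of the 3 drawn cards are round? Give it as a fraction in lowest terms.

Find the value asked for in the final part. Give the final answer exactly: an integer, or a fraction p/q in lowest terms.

Part I: cross terms: (5*-24 - 27*-20)=420, (27*6 - 5*-24)=282, (5*-20 - 5*6)=-130; twice the area = |572| = 572; area = 286; answer 286
Part II: A1 = 286; threaded value p + q = 287; c = 3191; 3191 is prime, so its only divisors are 1 and 3191; count = 2; answer 2
Part III: A2 = 2; d = -26; remainder = value at the root: 6*(-26)^2 - 7*(-26)^1 + 3 = (4056) + (182) + (3) = 4241; answer 4241
Part IV: A3 = 4241; w = 3; total draws C(8,3) = 56; favorable C(3,2)*C(5,1) = 15; P = 15/56; answer 15/56

15/56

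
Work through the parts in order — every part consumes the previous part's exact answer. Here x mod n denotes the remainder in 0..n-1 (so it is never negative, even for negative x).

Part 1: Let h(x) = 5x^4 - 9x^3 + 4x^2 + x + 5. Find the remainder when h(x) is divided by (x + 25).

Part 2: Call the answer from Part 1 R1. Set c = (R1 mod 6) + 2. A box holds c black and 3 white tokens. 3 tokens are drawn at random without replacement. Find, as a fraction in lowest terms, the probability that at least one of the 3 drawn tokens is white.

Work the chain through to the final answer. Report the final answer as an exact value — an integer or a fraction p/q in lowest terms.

Part 1: remainder = value at the root: 5*(-25)^4 - 9*(-25)^3 + 4*(-25)^2 + 1*(-25)^1 + 5 = (1953125) + (140625) + (2500) + (-25) + (5) = 2096230; answer 2096230
Part 2: R1 = 2096230; c = 6; total draws C(9,3) = 84; complement C(6,3) = 20; favorable 84 - 20 = 64; P = 16/21; answer 16/21

16/21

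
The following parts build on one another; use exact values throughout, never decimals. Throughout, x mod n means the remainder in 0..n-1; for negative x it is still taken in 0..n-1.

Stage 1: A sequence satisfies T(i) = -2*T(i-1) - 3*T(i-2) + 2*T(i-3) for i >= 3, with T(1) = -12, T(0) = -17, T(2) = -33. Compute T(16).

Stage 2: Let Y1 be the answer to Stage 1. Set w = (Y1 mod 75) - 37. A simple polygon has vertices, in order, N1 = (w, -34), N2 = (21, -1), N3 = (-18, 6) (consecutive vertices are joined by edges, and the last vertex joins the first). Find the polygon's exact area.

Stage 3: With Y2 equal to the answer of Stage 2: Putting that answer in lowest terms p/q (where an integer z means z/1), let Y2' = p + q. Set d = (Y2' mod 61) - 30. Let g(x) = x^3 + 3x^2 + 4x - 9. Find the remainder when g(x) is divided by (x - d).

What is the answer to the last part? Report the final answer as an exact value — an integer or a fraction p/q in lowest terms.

Stage 1: T(3) = -2*(-33) - 3*(-12) + 2*(-17) = 68; iterating: T(3)=68, T(4)=-61, T(5)=-148, T(6)=615, T(7)=-908, T(8)=-325, T(9)=4604, T(10)=-10049, T(11)=5636, T(12)=28083, T(13)=-93172, T(14)=113367, T(15)=108948, T(16)=-744341; answer -744341
Stage 2: Y1 = -744341; w = -3; cross terms: (-3*-1 - 21*-34)=717, (21*6 - -18*-1)=108, (-18*-34 - -3*6)=630; twice the area = |1455| = 1455; area = 1455/2; answer 1455/2
Stage 3: Y2 = 1455/2; threaded value p + q = 1457; d = 24; remainder = value at the root: 1*(24)^3 + 3*(24)^2 + 4*(24)^1 - 9 = (13824) + (1728) + (96) + (-9) = 15639; answer 15639

15639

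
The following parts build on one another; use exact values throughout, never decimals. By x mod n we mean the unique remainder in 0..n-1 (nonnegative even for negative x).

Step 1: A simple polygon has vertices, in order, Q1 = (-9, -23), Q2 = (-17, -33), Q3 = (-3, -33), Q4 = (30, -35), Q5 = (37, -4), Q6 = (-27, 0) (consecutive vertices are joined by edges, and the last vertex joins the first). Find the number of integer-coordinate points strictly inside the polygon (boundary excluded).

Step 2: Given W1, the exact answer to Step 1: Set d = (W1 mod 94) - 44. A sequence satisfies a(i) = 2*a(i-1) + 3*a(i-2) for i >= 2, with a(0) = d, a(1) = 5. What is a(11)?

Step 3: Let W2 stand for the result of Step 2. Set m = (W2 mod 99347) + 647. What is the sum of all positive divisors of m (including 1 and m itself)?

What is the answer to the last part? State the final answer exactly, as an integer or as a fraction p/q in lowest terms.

87052

Step 1: cross terms: (-9*-33 - -17*-23)=-94, (-17*-33 - -3*-33)=462, (-3*-35 - 30*-33)=1095, (30*-4 - 37*-35)=1175, (37*0 - -27*-4)=-108, (-27*-23 - -9*0)=621; twice the area = |3151| = 3151; area = 3151/2; boundary points = 2 + 14 + 1 + 1 + 4 + 1 = 23; strictly interior points = area - boundary/2 + 1 = 1565; answer 1565
Step 2: W1 = 1565; d = 17; a(2) = 2*(5) + 3*(17) = 61; iterating: a(2)=61, a(3)=137, a(4)=457, a(5)=1325, a(6)=4021, a(7)=12017, a(8)=36097, a(9)=108245, a(10)=324781, a(11)=974297; answer 974297
Step 3: W2 = 974297; m = 80821; 80821 = 13 * 6217; sigma = (1 + 13) * (1 + 6217) = 14 * 6218 = 87052; answer 87052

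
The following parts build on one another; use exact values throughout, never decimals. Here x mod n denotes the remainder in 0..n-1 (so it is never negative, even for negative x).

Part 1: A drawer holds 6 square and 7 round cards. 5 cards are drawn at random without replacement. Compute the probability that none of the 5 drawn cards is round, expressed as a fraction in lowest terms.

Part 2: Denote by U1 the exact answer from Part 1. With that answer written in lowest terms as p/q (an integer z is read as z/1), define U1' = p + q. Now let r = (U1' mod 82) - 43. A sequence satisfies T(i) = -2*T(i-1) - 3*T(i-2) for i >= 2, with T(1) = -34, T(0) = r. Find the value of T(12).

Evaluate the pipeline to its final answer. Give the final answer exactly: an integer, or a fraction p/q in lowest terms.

Part 1: total draws C(13,5) = 1287; favorable C(6,5) = 6; P = 2/429; answer 2/429
Part 2: U1 = 2/429; threaded value p + q = 431; r = -22; T(2) = -2*(-34) - 3*(-22) = 134; iterating: T(2)=134, T(3)=-166, T(4)=-70, T(5)=638, T(6)=-1066, T(7)=218, T(8)=2762, T(9)=-6178, T(10)=4070, T(11)=10394, T(12)=-32998; answer -32998

-32998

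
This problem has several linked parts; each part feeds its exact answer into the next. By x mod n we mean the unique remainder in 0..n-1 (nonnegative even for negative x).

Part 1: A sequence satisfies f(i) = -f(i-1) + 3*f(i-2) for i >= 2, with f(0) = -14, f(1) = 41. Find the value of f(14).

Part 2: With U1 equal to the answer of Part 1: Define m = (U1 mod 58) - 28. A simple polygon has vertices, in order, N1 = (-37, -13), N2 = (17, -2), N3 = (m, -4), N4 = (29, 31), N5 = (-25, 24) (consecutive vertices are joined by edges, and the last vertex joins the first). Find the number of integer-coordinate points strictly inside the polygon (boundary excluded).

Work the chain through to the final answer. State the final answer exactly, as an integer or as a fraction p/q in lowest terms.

Part 1: f(2) = -1*(41) + 3*(-14) = -83; iterating: f(2)=-83, f(3)=206, f(4)=-455, f(5)=1073, f(6)=-2438, f(7)=5657, f(8)=-12971, f(9)=29942, f(10)=-68855, f(11)=158681, f(12)=-365246, f(13)=841289, f(14)=-1937027; answer -1937027
Part 2: U1 = -1937027; m = 29; cross terms: (-37*-2 - 17*-13)=295, (17*-4 - 29*-2)=-10, (29*31 - 29*-4)=1015, (29*24 - -25*31)=1471, (-25*-13 - -37*24)=1213; twice the area = |3984| = 3984; area = 1992; boundary points = 1 + 2 + 35 + 1 + 1 = 40; strictly interior points = area - boundary/2 + 1 = 1973; answer 1973

1973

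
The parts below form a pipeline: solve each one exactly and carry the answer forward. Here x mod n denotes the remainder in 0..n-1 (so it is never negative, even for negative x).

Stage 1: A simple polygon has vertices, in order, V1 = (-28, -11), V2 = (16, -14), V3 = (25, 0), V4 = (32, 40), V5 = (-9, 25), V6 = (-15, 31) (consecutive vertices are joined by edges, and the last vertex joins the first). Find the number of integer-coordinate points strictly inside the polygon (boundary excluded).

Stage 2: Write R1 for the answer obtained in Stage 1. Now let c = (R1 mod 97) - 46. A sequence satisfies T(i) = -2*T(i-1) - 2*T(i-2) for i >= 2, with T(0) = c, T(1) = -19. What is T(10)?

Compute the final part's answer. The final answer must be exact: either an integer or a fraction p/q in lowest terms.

96

Stage 1: cross terms: (-28*-14 - 16*-11)=568, (16*0 - 25*-14)=350, (25*40 - 32*0)=1000, (32*25 - -9*40)=1160, (-9*31 - -15*25)=96, (-15*-11 - -28*31)=1033; twice the area = |4207| = 4207; area = 4207/2; boundary points = 1 + 1 + 1 + 1 + 6 + 1 = 11; strictly interior points = area - boundary/2 + 1 = 2099; answer 2099
Stage 2: R1 = 2099; c = 16; T(2) = -2*(-19) - 2*(16) = 6; iterating: T(2)=6, T(3)=26, T(4)=-64, T(5)=76, T(6)=-24, T(7)=-104, T(8)=256, T(9)=-304, T(10)=96; answer 96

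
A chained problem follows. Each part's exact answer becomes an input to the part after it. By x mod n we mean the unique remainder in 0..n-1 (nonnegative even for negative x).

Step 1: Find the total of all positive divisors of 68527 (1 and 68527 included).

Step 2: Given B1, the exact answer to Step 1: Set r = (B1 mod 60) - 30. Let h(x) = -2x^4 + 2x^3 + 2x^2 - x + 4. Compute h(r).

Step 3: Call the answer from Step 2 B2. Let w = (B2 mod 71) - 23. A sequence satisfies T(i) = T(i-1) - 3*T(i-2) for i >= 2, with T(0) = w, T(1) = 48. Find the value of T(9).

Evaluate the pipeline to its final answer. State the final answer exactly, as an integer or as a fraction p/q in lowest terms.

Step 1: 68527 = 17 * 29 * 139; sigma = (1 + 17) * (1 + 29) * (1 + 139) = 18 * 30 * 140 = 75600; answer 75600
Step 2: B1 = 75600; r = -30; -2*(-30)^4 + 2*(-30)^3 + 2*(-30)^2 - 1*(-30)^1 + 4 = (-1620000) + (-54000) + (1800) + (30) + (4) = -1672166; answer -1672166
Step 3: B2 = -1672166; w = 3; T(2) = 1*(48) - 3*(3) = 39; iterating: T(2)=39, T(3)=-105, T(4)=-222, T(5)=93, T(6)=759, T(7)=480, T(8)=-1797, T(9)=-3237; answer -3237

-3237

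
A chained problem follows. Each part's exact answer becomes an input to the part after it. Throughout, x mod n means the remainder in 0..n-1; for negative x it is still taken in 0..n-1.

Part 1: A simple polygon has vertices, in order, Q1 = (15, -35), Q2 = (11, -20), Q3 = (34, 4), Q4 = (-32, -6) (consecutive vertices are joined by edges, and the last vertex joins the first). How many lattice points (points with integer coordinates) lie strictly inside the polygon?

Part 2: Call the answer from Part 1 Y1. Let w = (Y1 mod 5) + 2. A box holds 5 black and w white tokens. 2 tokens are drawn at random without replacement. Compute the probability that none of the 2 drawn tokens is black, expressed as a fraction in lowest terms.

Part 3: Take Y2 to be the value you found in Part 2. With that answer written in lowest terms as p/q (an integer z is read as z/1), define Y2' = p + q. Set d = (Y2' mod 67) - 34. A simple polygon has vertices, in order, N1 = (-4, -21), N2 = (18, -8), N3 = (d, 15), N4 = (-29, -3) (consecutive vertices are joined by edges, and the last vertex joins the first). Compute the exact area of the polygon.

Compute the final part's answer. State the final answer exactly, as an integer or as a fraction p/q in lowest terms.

Part 1: cross terms: (15*-20 - 11*-35)=85, (11*4 - 34*-20)=724, (34*-6 - -32*4)=-76, (-32*-35 - 15*-6)=1210; twice the area = |1943| = 1943; area = 1943/2; boundary points = 1 + 1 + 2 + 1 = 5; strictly interior points = area - boundary/2 + 1 = 970; answer 970
Part 2: Y1 = 970; w = 2; total draws C(7,2) = 21; favorable C(2,2) = 1; P = 1/21; answer 1/21
Part 3: Y2 = 1/21; threaded value p + q = 22; d = -12; cross terms: (-4*-8 - 18*-21)=410, (18*15 - -12*-8)=174, (-12*-3 - -29*15)=471, (-29*-21 - -4*-3)=597; twice the area = |1652| = 1652; area = 826; answer 826

826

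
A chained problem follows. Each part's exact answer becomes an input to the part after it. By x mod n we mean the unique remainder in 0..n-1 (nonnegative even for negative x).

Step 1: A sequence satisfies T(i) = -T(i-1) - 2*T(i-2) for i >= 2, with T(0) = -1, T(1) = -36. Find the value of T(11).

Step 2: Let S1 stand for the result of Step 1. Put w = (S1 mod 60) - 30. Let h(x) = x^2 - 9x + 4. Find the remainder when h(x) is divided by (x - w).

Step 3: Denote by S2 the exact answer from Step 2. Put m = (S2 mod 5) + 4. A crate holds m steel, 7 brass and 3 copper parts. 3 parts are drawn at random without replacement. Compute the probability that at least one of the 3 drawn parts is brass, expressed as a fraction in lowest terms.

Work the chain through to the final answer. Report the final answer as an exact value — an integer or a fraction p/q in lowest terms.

Step 1: T(2) = -1*(-36) - 2*(-1) = 38; iterating: T(2)=38, T(3)=34, T(4)=-110, T(5)=42, T(6)=178, T(7)=-262, T(8)=-94, T(9)=618, T(10)=-430, T(11)=-806; answer -806
Step 2: S1 = -806; w = 4; remainder = value at the root: 1*(4)^2 - 9*(4)^1 + 4 = (16) + (-36) + (4) = -16; answer -16
Step 3: S2 = -16; m = 8; total draws C(18,3) = 816; complement C(11,3) = 165; favorable 816 - 165 = 651; P = 217/272; answer 217/272

217/272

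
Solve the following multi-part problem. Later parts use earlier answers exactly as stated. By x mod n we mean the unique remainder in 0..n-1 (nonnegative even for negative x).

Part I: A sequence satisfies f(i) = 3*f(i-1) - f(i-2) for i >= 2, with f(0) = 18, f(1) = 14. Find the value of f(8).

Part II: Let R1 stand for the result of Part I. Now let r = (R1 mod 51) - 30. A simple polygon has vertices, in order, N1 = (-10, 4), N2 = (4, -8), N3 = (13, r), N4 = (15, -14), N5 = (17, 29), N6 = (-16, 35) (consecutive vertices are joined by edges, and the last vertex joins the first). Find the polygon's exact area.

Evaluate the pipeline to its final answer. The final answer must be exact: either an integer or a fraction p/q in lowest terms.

Part I: f(2) = 3*(14) - 1*(18) = 24; iterating: f(2)=24, f(3)=58, f(4)=150, f(5)=392, f(6)=1026, f(7)=2686, f(8)=7032; answer 7032
Part II: R1 = 7032; r = 15; cross terms: (-10*-8 - 4*4)=64, (4*15 - 13*-8)=164, (13*-14 - 15*15)=-407, (15*29 - 17*-14)=673, (17*35 - -16*29)=1059, (-16*4 - -10*35)=286; twice the area = |1839| = 1839; area = 1839/2; answer 1839/2

1839/2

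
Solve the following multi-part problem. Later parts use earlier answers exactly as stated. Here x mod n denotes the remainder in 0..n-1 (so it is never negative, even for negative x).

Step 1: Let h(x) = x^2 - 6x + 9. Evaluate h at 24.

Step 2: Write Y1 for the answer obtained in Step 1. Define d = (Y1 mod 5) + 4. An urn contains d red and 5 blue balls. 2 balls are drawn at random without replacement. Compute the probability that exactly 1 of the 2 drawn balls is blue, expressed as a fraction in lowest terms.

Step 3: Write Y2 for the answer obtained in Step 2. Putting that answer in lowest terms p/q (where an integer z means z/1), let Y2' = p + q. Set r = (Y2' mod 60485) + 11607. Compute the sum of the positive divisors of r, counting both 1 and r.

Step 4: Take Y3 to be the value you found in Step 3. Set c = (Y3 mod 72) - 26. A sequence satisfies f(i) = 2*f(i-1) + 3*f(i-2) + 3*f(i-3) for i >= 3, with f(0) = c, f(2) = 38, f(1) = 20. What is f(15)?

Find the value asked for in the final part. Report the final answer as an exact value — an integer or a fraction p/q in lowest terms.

180649396

Step 1: 1*(24)^2 - 6*(24)^1 + 9 = (576) + (-144) + (9) = 441; answer 441
Step 2: Y1 = 441; d = 5; total draws C(10,2) = 45; favorable C(5,1)*C(5,1) = 25; P = 5/9; answer 5/9
Step 3: Y2 = 5/9; threaded value p + q = 14; r = 11621; 11621 is prime, so its only divisors are 1 and 11621; sigma = 1 + 11621 = 11622; answer 11622
Step 4: Y3 = 11622; c = 4; f(3) = 2*(38) + 3*(20) + 3*(4) = 148; iterating: f(3)=148, f(4)=470, f(5)=1498, f(6)=4850, f(7)=15604, f(8)=50252, f(9)=161866, f(10)=521300, f(11)=1678954, f(12)=5407406, f(13)=17415574, f(14)=56090228, f(15)=180649396; answer 180649396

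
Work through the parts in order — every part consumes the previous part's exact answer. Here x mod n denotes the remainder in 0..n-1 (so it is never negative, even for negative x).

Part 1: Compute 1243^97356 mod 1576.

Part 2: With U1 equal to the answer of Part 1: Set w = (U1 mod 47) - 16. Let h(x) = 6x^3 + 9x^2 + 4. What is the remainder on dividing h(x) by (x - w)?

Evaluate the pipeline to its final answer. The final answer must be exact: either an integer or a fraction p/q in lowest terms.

Part 1: squarings mod 1576: 1243^1=1243, 1243^2=569, 1243^4=681, 1243^8=417, 1243^16=529, 1243^32=889, 1243^64=745, 1243^128=273, 1243^256=457, 1243^512=817, 1243^1024=841, 1243^2048=1233, 1243^4096=1025, 1243^8192=1009, 1243^16384=1561, 1243^32768=225, 1243^65536=193; 1243^97356 = 1243^4 * 1243^8 * 1243^64 * 1243^1024 * 1243^2048 * 1243^4096 * 1243^8192 * 1243^16384 * 1243^65536 = 705 (mod 1576); answer 705
Part 2: U1 = 705; w = -16; remainder = value at the root: 6*(-16)^3 + 9*(-16)^2 + 4 = (-24576) + (2304) + (4) = -22268; answer -22268

-22268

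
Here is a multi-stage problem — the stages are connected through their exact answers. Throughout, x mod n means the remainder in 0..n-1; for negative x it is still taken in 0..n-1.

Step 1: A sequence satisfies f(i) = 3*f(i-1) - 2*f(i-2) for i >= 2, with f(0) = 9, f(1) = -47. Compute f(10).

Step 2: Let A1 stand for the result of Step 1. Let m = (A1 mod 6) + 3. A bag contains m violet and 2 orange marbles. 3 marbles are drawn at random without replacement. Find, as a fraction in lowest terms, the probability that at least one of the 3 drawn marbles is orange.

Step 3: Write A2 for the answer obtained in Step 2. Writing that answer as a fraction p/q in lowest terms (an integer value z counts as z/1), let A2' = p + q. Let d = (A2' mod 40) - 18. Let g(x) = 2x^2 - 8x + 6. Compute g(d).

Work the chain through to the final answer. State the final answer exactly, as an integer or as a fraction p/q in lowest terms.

Step 1: f(2) = 3*(-47) - 2*(9) = -159; iterating: f(2)=-159, f(3)=-383, f(4)=-831, f(5)=-1727, f(6)=-3519, f(7)=-7103, f(8)=-14271, f(9)=-28607, f(10)=-57279; answer -57279
Step 2: A1 = -57279; m = 6; total draws C(8,3) = 56; complement C(6,3) = 20; favorable 56 - 20 = 36; P = 9/14; answer 9/14
Step 3: A2 = 9/14; threaded value p + q = 23; d = 5; 2*(5)^2 - 8*(5)^1 + 6 = (50) + (-40) + (6) = 16; answer 16

16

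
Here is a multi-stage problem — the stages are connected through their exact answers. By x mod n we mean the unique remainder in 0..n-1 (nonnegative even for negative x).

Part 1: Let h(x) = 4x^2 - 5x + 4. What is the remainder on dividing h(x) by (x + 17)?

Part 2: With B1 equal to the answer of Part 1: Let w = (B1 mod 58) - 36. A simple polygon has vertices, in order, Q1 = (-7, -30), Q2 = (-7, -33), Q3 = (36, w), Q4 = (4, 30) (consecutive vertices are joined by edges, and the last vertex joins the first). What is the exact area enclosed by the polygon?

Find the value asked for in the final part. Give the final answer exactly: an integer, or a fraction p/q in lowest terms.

Part 1: remainder = value at the root: 4*(-17)^2 - 5*(-17)^1 + 4 = (1156) + (85) + (4) = 1245; answer 1245
Part 2: B1 = 1245; w = -9; cross terms: (-7*-33 - -7*-30)=21, (-7*-9 - 36*-33)=1251, (36*30 - 4*-9)=1116, (4*-30 - -7*30)=90; twice the area = |2478| = 2478; area = 1239; answer 1239

1239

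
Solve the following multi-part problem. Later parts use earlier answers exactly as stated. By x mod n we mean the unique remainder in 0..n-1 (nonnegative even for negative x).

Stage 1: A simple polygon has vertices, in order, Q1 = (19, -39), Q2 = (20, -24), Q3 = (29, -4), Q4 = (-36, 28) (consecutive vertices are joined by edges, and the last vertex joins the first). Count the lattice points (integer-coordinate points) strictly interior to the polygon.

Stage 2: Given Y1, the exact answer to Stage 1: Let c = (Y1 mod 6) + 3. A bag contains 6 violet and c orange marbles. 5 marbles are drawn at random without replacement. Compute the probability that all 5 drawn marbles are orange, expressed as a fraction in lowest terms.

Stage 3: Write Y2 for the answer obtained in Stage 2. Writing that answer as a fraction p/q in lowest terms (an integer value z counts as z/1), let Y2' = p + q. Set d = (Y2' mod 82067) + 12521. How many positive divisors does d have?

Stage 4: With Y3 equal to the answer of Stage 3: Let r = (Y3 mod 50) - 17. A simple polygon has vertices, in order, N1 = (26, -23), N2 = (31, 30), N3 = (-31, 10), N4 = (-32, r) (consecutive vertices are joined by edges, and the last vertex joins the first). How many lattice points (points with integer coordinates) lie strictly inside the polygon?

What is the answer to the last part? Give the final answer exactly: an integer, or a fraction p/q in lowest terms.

Stage 1: cross terms: (19*-24 - 20*-39)=324, (20*-4 - 29*-24)=616, (29*28 - -36*-4)=668, (-36*-39 - 19*28)=872; twice the area = |2480| = 2480; area = 1240; boundary points = 1 + 1 + 1 + 1 = 4; strictly interior points = area - boundary/2 + 1 = 1239; answer 1239
Stage 2: Y1 = 1239; c = 6; total draws C(12,5) = 792; favorable C(6,5) = 6; P = 1/132; answer 1/132
Stage 3: Y2 = 1/132; threaded value p + q = 133; d = 12654; 12654 = 2 * 3^2 * 19 * 37; number of divisors = (1+1) * (2+1) * (1+1) * (1+1) = 24; answer 24
Stage 4: Y3 = 24; r = 7; cross terms: (26*30 - 31*-23)=1493, (31*10 - -31*30)=1240, (-31*7 - -32*10)=103, (-32*-23 - 26*7)=554; twice the area = |3390| = 3390; area = 1695; boundary points = 1 + 2 + 1 + 2 = 6; strictly interior points = area - boundary/2 + 1 = 1693; answer 1693

1693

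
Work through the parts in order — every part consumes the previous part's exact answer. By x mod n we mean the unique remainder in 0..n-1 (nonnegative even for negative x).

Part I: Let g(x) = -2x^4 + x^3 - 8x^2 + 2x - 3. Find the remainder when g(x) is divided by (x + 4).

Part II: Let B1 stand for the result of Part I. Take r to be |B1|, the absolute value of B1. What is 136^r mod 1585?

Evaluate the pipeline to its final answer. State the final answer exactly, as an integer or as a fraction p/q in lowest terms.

Part I: remainder = value at the root: -2*(-4)^4 + 1*(-4)^3 - 8*(-4)^2 + 2*(-4)^1 - 3 = (-512) + (-64) + (-128) + (-8) + (-3) = -715; answer -715
Part II: B1 = -715; r = 715; squarings mod 1585: 136^1=136, 136^2=1061, 136^4=371, 136^8=1331, 136^16=1116, 136^32=1231, 136^64=101, 136^128=691, 136^256=396, 136^512=1486; 136^715 = 136^1 * 136^2 * 136^8 * 136^64 * 136^128 * 136^512 = 1531 (mod 1585); answer 1531

1531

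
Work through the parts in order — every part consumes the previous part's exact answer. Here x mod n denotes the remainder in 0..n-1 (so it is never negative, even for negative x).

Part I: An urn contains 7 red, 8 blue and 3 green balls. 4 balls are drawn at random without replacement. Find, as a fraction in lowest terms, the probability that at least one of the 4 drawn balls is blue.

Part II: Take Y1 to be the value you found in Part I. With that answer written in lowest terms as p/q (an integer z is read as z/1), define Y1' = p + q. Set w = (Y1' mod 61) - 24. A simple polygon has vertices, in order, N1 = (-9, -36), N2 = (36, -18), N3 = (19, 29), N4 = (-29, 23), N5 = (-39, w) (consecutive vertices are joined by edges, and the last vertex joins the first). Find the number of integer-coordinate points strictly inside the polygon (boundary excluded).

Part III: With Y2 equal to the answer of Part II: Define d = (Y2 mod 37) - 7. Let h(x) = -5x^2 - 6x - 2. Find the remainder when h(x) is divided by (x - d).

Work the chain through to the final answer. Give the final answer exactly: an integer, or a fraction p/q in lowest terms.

-65

Part I: total draws C(18,4) = 3060; complement C(10,4) = 210; favorable 3060 - 210 = 2850; P = 95/102; answer 95/102
Part II: Y1 = 95/102; threaded value p + q = 197; w = -10; cross terms: (-9*-18 - 36*-36)=1458, (36*29 - 19*-18)=1386, (19*23 - -29*29)=1278, (-29*-10 - -39*23)=1187, (-39*-36 - -9*-10)=1314; twice the area = |6623| = 6623; area = 6623/2; boundary points = 9 + 1 + 6 + 1 + 2 = 19; strictly interior points = area - boundary/2 + 1 = 3303; answer 3303
Part III: Y2 = 3303; d = 3; remainder = value at the root: -5*(3)^2 - 6*(3)^1 - 2 = (-45) + (-18) + (-2) = -65; answer -65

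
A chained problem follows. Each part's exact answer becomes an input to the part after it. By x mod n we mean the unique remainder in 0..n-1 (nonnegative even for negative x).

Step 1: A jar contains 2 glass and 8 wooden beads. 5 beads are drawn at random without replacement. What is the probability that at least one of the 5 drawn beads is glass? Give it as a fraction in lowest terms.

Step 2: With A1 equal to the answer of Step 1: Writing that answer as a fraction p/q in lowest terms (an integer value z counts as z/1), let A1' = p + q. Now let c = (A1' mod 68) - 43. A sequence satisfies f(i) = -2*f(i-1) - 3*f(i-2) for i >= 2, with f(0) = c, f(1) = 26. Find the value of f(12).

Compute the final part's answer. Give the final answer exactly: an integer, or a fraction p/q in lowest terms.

-9343

Step 1: total draws C(10,5) = 252; complement C(8,5) = 56; favorable 252 - 56 = 196; P = 7/9; answer 7/9
Step 2: A1 = 7/9; threaded value p + q = 16; c = -27; f(2) = -2*(26) - 3*(-27) = 29; iterating: f(2)=29, f(3)=-136, f(4)=185, f(5)=38, f(6)=-631, f(7)=1148, f(8)=-403, f(9)=-2638, f(10)=6485, f(11)=-5056, f(12)=-9343; answer -9343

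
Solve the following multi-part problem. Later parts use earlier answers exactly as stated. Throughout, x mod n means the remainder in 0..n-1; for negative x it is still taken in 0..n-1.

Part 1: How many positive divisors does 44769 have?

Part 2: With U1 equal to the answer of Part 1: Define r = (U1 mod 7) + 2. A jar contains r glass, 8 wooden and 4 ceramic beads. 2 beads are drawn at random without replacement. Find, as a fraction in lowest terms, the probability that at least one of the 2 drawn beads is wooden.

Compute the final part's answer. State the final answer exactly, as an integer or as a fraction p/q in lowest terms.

12/17

Part 1: 44769 = 3 * 14923; number of divisors = (1+1) * (1+1) = 4; answer 4
Part 2: U1 = 4; r = 6; total draws C(18,2) = 153; complement C(10,2) = 45; favorable 153 - 45 = 108; P = 12/17; answer 12/17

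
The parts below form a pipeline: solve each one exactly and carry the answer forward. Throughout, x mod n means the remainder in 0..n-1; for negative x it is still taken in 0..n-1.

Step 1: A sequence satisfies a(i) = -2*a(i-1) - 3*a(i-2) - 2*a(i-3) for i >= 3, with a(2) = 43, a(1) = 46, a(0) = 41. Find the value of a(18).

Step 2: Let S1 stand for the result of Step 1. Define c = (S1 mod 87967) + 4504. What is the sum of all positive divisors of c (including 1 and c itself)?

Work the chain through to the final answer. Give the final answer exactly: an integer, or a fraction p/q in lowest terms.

17952

Step 1: a(3) = -2*(43) - 3*(46) - 2*(41) = -306; iterating: a(3)=-306, a(4)=391, a(5)=50, a(6)=-661, a(7)=390, a(8)=1103, a(9)=-2054, a(10)=19, a(11)=3918, a(12)=-3785, a(13)=-4222, a(14)=11963, a(15)=-3690, a(16)=-20065, a(17)=27274, a(18)=13027; answer 13027
Step 2: S1 = 13027; c = 17531; 17531 = 47 * 373; sigma = (1 + 47) * (1 + 373) = 48 * 374 = 17952; answer 17952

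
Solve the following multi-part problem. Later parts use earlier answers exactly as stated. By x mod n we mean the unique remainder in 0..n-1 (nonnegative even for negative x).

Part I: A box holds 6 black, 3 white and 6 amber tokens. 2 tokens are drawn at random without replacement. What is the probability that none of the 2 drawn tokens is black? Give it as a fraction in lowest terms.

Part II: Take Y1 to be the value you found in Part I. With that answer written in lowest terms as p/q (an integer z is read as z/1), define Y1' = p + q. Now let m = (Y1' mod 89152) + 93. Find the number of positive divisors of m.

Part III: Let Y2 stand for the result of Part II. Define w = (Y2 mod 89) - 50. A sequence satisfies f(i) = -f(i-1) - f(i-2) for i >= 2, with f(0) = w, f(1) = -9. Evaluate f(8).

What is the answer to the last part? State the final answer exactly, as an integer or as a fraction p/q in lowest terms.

47

Part I: total draws C(15,2) = 105; favorable C(9,2) = 36; P = 12/35; answer 12/35
Part II: Y1 = 12/35; threaded value p + q = 47; m = 140; 140 = 2^2 * 5 * 7; number of divisors = (2+1) * (1+1) * (1+1) = 12; answer 12
Part III: Y2 = 12; w = -38; f(2) = -1*(-9) - 1*(-38) = 47; iterating: f(2)=47, f(3)=-38, f(4)=-9, f(5)=47, f(6)=-38, f(7)=-9, f(8)=47; answer 47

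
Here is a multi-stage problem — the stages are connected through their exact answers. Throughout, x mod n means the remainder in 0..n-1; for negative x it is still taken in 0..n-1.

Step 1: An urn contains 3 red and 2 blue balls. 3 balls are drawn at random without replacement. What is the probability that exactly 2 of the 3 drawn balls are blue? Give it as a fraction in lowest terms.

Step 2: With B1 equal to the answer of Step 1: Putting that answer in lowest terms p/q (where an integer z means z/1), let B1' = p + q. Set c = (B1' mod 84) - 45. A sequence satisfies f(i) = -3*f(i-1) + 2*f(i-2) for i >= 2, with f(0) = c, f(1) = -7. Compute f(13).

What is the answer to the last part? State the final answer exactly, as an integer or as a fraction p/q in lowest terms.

39471347

Step 1: total draws C(5,3) = 10; favorable C(2,2)*C(3,1) = 3; P = 3/10; answer 3/10
Step 2: B1 = 3/10; threaded value p + q = 13; c = -32; f(2) = -3*(-7) + 2*(-32) = -43; iterating: f(2)=-43, f(3)=115, f(4)=-431, f(5)=1523, f(6)=-5431, f(7)=19339, f(8)=-68879, f(9)=245315, f(10)=-873703, f(11)=3111739, f(12)=-11082623, f(13)=39471347; answer 39471347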